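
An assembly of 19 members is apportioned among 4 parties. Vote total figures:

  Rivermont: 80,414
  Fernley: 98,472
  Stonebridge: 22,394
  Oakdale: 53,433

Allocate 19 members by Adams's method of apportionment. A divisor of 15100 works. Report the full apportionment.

Rivermont=6, Fernley=7, Stonebridge=2, Oakdale=4

With modified divisor 15100: modified quotas Rivermont 5.325, Fernley 6.521, Stonebridge 1.483, Oakdale 3.539.
Rounding up: Rivermont 6, Fernley 7, Stonebridge 2, Oakdale 4 (total 19).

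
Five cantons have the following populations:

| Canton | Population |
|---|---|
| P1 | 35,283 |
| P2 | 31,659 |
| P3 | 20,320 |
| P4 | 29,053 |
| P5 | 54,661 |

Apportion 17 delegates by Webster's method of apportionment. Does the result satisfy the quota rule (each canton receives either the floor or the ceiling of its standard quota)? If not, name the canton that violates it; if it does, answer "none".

none

Standard quotas: P1 3.508, P2 3.148, P3 2.020, P4 2.889, P5 5.435.
Webster allocation: P1 4, P2 3, P3 2, P4 3, P5 5.
Every allocation lies between the lower and upper quota.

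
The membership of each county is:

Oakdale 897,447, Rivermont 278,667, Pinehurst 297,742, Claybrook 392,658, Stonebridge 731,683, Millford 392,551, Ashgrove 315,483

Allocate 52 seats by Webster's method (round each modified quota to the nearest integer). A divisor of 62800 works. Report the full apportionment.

With modified divisor 62800: modified quotas Oakdale 14.291, Rivermont 4.437, Pinehurst 4.741, Claybrook 6.253, Stonebridge 11.651, Millford 6.251, Ashgrove 5.024.
Rounding to the nearest integer: Oakdale 14, Rivermont 4, Pinehurst 5, Claybrook 6, Stonebridge 12, Millford 6, Ashgrove 5 (total 52).

Oakdale 14, Rivermont 4, Pinehurst 5, Claybrook 6, Stonebridge 12, Millford 6, Ashgrove 5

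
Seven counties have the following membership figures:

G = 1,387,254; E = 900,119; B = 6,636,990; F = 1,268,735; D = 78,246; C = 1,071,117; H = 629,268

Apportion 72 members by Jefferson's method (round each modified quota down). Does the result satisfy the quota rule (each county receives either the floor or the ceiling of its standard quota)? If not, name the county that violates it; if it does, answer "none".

Standard quotas: G 8.343, E 5.413, B 39.916, F 7.630, D 0.471, C 6.442, H 3.785.
Jefferson allocation: G 8, E 5, B 42, F 8, D 0, C 6, H 3.
B has quota 39.916 (lower 39, upper 40) but receives 42 — outside the quota interval.

B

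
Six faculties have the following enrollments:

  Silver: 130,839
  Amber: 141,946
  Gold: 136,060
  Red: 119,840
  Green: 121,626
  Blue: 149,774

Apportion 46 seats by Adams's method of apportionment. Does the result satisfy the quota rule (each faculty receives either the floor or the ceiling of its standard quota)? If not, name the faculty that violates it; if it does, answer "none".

Standard quotas: Silver 7.522, Amber 8.161, Gold 7.823, Red 6.890, Green 6.993, Blue 8.611.
Adams allocation: Silver 7, Amber 8, Gold 8, Red 7, Green 7, Blue 9.
Every allocation lies between the lower and upper quota.

none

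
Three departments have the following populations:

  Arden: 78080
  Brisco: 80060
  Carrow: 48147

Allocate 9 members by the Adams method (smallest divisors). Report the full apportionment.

Arden: 3; Brisco: 4; Carrow: 2

Standard divisor 206287/9 ≈ 22920.778; standard quotas: Arden 3.407, Brisco 3.493, Carrow 2.101.
Rounding up gives 4, 4, 3 = 11 seats, so the divisor must be adjusted.
With modified divisor 26400: modified quotas Arden 2.958, Brisco 3.033, Carrow 1.824.
Rounding up: Arden 3, Brisco 4, Carrow 2 (total 9).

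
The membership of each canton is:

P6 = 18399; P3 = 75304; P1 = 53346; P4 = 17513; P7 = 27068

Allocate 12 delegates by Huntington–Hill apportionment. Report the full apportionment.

P6 1, P3 5, P1 3, P4 1, P7 2

With divisor 16119: modified quotas P6 1.141, P3 4.672, P1 3.310, P4 1.086, P7 1.679.
Geometric-mean thresholds: P6 √(1·2)=1.414, P3 √(4·5)=4.472, P1 √(3·4)=3.464, P4 √(1·2)=1.414, P7 √(1·2)=1.414.
Each quota rounded against its threshold gives P6 1, P3 5, P1 3, P4 1, P7 2 (total 12).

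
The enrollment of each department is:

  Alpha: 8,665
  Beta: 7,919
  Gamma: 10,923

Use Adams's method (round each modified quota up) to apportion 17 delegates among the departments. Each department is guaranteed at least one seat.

Alpha: 5; Beta: 5; Gamma: 7

Standard divisor 27507/17 ≈ 1618.059; standard quotas: Alpha 5.355, Beta 4.894, Gamma 6.751.
Rounding up gives 6, 5, 7 = 18 seats, so the divisor must be adjusted.
With modified divisor 1800: modified quotas Alpha 4.814, Beta 4.399, Gamma 6.068.
Rounding up: Alpha 5, Beta 5, Gamma 7 (total 17).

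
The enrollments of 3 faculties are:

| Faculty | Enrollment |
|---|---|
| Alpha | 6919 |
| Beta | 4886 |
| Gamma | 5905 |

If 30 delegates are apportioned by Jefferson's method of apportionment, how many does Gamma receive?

10

Standard divisor 17710/30 ≈ 590.333; standard quotas: Alpha 11.720, Beta 8.277, Gamma 10.003.
Rounding down gives 11, 8, 10 = 29 seats, so the divisor must be adjusted.
With modified divisor 560: modified quotas Alpha 12.355, Beta 8.725, Gamma 10.545.
Rounding down: Alpha 12, Beta 8, Gamma 10 (total 30).
Gamma receives 10.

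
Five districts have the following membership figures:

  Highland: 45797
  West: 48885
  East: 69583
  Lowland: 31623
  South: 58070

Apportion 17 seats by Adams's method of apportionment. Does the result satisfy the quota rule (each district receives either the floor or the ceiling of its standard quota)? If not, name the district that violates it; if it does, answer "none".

Standard quotas: Highland 3.066, West 3.272, East 4.658, Lowland 2.117, South 3.887.
Adams allocation: Highland 3, West 3, East 5, Lowland 2, South 4.
Every allocation lies between the lower and upper quota.

none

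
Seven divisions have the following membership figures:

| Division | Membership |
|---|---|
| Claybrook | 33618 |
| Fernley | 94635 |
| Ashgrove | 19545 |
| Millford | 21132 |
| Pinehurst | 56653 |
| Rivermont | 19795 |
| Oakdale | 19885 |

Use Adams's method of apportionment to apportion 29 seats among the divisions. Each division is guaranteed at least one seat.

Standard divisor 265263/29 ≈ 9147; standard quotas: Claybrook 3.675, Fernley 10.346, Ashgrove 2.137, Millford 2.310, Pinehurst 6.194, Rivermont 2.164, Oakdale 2.174.
Rounding up gives 4, 11, 3, 3, 7, 3, 3 = 34 seats, so the divisor must be adjusted.
With modified divisor 10200: modified quotas Claybrook 3.296, Fernley 9.278, Ashgrove 1.916, Millford 2.072, Pinehurst 5.554, Rivermont 1.941, Oakdale 1.950.
Rounding up: Claybrook 4, Fernley 10, Ashgrove 2, Millford 3, Pinehurst 6, Rivermont 2, Oakdale 2 (total 29).

Claybrook: 4, Fernley: 10, Ashgrove: 2, Millford: 3, Pinehurst: 6, Rivermont: 2, Oakdale: 2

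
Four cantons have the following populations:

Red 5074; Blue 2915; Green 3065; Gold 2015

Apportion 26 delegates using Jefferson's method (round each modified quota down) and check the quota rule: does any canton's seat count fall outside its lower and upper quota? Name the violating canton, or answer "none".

Standard quotas: Red 10.094, Blue 5.799, Green 6.098, Gold 4.009.
Jefferson allocation: Red 10, Blue 6, Green 6, Gold 4.
Every allocation lies between the lower and upper quota.

none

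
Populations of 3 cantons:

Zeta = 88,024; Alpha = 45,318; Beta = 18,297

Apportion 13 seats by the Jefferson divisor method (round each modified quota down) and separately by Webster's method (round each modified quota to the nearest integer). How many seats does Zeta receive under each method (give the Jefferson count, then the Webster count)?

8 and 7

Jefferson: Zeta 8, Alpha 4, Beta 1.
Webster: Zeta 7, Alpha 4, Beta 2.
Zeta gets 8 under Jefferson and 7 under Webster.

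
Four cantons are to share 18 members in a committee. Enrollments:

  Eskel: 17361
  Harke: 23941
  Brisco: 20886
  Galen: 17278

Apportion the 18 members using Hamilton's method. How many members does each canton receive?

Eskel: 4, Harke: 5, Brisco: 5, Galen: 4

Total 79466; standard divisor 79466/18 ≈ 4414.778.
Standard quotas: Eskel 3.9325, Harke 5.4229, Brisco 4.7309, Galen 3.9137.
Lower quotas: Eskel 3, Harke 5, Brisco 4, Galen 3 (sum 15, leaving 3 seats).
Remainders in descending order: Eskel 0.9325, Galen 0.9137, Brisco 0.7309, Harke 0.4229.
The surplus seats go to Eskel, Galen, Brisco.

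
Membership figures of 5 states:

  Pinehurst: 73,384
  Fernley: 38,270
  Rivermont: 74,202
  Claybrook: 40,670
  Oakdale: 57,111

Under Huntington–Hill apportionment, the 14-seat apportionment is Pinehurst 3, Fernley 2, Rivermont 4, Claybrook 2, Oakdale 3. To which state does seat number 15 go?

Pinehurst

Priority for the next seat is population ÷ (√(s·(s+1))).
Priorities: Pinehurst 21184.136, Fernley 15623.662, Rivermont 16592.072, Claybrook 16603.458, Oakdale 16486.526.
Highest priority: Pinehurst.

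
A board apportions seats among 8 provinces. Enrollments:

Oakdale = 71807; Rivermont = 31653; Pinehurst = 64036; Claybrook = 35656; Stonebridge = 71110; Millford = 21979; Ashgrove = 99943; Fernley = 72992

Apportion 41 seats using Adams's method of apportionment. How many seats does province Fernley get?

6

Standard divisor 469176/41 ≈ 11443.317; standard quotas: Oakdale 6.275, Rivermont 2.766, Pinehurst 5.596, Claybrook 3.116, Stonebridge 6.214, Millford 1.921, Ashgrove 8.734, Fernley 6.379.
Rounding up gives 7, 3, 6, 4, 7, 2, 9, 7 = 45 seats, so the divisor must be adjusted.
With modified divisor 12300: modified quotas Oakdale 5.838, Rivermont 2.573, Pinehurst 5.206, Claybrook 2.899, Stonebridge 5.781, Millford 1.787, Ashgrove 8.125, Fernley 5.934.
Rounding up: Oakdale 6, Rivermont 3, Pinehurst 6, Claybrook 3, Stonebridge 6, Millford 2, Ashgrove 9, Fernley 6 (total 41).
Fernley receives 6.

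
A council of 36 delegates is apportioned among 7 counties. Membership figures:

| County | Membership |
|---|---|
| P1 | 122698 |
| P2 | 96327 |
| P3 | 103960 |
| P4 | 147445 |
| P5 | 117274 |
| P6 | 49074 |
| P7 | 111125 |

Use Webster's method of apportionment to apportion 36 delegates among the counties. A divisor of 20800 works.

With modified divisor 20800: modified quotas P1 5.899, P2 4.631, P3 4.998, P4 7.089, P5 5.638, P6 2.359, P7 5.343.
Rounding to the nearest integer: P1 6, P2 5, P3 5, P4 7, P5 6, P6 2, P7 5 (total 36).

P1=6; P2=5; P3=5; P4=7; P5=6; P6=2; P7=5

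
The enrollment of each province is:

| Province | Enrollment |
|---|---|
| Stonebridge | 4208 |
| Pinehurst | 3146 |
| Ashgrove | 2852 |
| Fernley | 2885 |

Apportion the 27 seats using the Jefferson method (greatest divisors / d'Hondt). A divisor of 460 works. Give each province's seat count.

Stonebridge=9, Pinehurst=6, Ashgrove=6, Fernley=6

With modified divisor 460: modified quotas Stonebridge 9.148, Pinehurst 6.839, Ashgrove 6.200, Fernley 6.272.
Rounding down: Stonebridge 9, Pinehurst 6, Ashgrove 6, Fernley 6 (total 27).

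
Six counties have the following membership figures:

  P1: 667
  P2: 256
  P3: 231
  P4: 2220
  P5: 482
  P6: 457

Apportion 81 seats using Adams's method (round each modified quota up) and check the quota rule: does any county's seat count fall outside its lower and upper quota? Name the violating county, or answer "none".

Standard quotas: P1 12.527, P2 4.808, P3 4.338, P4 41.693, P5 9.052, P6 8.583.
Adams allocation: P1 13, P2 5, P3 5, P4 40, P5 9, P6 9.
P4 has quota 41.693 (lower 41, upper 42) but receives 40 — outside the quota interval.

P4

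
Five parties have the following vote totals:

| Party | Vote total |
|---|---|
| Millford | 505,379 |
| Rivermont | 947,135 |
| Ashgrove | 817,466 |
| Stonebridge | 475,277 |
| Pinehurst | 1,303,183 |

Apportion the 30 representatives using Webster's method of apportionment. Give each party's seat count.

Millford=4; Rivermont=7; Ashgrove=6; Stonebridge=3; Pinehurst=10

Standard divisor 4048440/30 ≈ 134948; standard quotas: Millford 3.745, Rivermont 7.019, Ashgrove 6.058, Stonebridge 3.522, Pinehurst 9.657.
Rounding to the nearest integer gives 4, 7, 6, 4, 10 = 31 seats, so the divisor must be adjusted.
With modified divisor 136762: modified quotas Millford 3.695, Rivermont 6.925, Ashgrove 5.977, Stonebridge 3.475, Pinehurst 9.529.
Rounding to the nearest integer: Millford 4, Rivermont 7, Ashgrove 6, Stonebridge 3, Pinehurst 10 (total 30).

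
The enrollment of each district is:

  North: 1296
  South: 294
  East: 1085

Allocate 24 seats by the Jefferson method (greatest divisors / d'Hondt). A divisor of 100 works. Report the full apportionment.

North 12; South 2; East 10

With modified divisor 100: modified quotas North 12.960, South 2.940, East 10.850.
Rounding down: North 12, South 2, East 10 (total 24).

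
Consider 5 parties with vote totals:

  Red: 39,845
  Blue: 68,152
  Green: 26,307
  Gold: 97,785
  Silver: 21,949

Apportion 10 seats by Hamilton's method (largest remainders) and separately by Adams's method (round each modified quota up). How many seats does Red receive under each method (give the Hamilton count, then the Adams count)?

1 and 2

Hamilton: Red 1, Blue 3, Green 1, Gold 4, Silver 1.
Adams: Red 2, Blue 3, Green 1, Gold 3, Silver 1.
Red gets 1 under Hamilton and 2 under Adams.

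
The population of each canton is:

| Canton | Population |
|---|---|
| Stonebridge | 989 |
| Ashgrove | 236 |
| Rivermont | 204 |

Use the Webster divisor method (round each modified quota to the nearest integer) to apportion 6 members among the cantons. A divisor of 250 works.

Stonebridge 4; Ashgrove 1; Rivermont 1

With modified divisor 250: modified quotas Stonebridge 3.956, Ashgrove 0.944, Rivermont 0.816.
Rounding to the nearest integer: Stonebridge 4, Ashgrove 1, Rivermont 1 (total 6).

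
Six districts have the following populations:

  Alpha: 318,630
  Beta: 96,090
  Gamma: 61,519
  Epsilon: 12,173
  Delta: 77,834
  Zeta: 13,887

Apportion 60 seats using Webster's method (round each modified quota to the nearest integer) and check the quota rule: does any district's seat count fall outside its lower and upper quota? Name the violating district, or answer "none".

Alpha

Standard quotas: Alpha 32.954, Beta 9.938, Gamma 6.363, Epsilon 1.259, Delta 8.050, Zeta 1.436.
Webster allocation: Alpha 34, Beta 10, Gamma 6, Epsilon 1, Delta 8, Zeta 1.
Alpha has quota 32.954 (lower 32, upper 33) but receives 34 — outside the quota interval.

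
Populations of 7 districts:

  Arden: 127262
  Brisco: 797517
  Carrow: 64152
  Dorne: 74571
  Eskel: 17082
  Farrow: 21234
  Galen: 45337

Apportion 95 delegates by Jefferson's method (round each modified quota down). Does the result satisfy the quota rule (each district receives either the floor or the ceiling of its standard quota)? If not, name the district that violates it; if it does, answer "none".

Brisco

Standard quotas: Arden 10.539, Brisco 66.045, Carrow 5.313, Dorne 6.175, Eskel 1.415, Farrow 1.758, Galen 3.755.
Jefferson allocation: Arden 11, Brisco 68, Carrow 5, Dorne 6, Eskel 1, Farrow 1, Galen 3.
Brisco has quota 66.045 (lower 66, upper 67) but receives 68 — outside the quota interval.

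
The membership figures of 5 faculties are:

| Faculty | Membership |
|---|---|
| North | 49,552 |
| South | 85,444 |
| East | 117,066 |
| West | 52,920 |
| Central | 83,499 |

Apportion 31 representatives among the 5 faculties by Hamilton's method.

North: 4, South: 7, East: 9, West: 4, Central: 7

The standard divisor is 388481/31 ≈ 12531.645.
Standard quotas: North 3.9541, South 6.8183, East 9.3416, West 4.2229, Central 6.6631.
Lower quotas: North 3, South 6, East 9, West 4, Central 6 (sum 28, leaving 3 seats).
Remainders in descending order: North 0.9541, South 0.8183, Central 0.6631, East 0.3416, West 0.2229.
The surplus seats go to North, South, Central.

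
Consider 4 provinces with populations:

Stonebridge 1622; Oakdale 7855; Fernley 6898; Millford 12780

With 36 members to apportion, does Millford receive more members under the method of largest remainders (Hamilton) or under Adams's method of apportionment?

Hamilton

Hamilton: Stonebridge 2, Oakdale 10, Fernley 8, Millford 16.
Adams: Stonebridge 2, Oakdale 10, Fernley 9, Millford 15.
Millford gets 16 under Hamilton and 15 under Adams.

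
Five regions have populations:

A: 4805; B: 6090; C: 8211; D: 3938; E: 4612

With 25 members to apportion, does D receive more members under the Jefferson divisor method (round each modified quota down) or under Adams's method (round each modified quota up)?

Adams

Jefferson: A 4, B 6, C 8, D 3, E 4.
Adams: A 4, B 6, C 7, D 4, E 4.
D gets 3 under Jefferson and 4 under Adams.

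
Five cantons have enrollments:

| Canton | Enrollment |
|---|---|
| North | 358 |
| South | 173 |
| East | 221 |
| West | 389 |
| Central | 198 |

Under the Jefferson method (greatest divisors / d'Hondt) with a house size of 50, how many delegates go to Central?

Standard divisor 1339/50 ≈ 26.78; standard quotas: North 13.368, South 6.460, East 8.252, West 14.526, Central 7.394.
Rounding down gives 13, 6, 8, 14, 7 = 48 seats, so the divisor must be adjusted.
With modified divisor 25: modified quotas North 14.320, South 6.920, East 8.840, West 15.560, Central 7.920.
Rounding down: North 14, South 6, East 8, West 15, Central 7 (total 50).
Central receives 7.

7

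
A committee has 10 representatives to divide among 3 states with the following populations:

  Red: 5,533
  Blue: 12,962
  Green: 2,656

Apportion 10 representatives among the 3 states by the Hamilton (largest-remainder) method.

Total 21151; standard divisor 21151/10 ≈ 2115.1.
Standard quotas: Red 2.6160, Blue 6.1283, Green 1.2557.
Lower quotas: Red 2, Blue 6, Green 1 (sum 9, leaving 1 seat).
Remainders in descending order: Red 0.6160, Green 0.2557, Blue 0.1283.
The surplus seat goes to Red.

Red 3, Blue 6, Green 1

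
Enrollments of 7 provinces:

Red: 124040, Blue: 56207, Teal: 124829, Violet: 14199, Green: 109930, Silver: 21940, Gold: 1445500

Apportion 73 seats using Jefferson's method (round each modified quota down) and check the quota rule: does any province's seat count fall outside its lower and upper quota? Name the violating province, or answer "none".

Gold

Standard quotas: Red 4.774, Blue 2.163, Teal 4.805, Violet 0.547, Green 4.231, Silver 0.844, Gold 55.636.
Jefferson allocation: Red 4, Blue 2, Teal 5, Violet 0, Green 4, Silver 0, Gold 58.
Gold has quota 55.636 (lower 55, upper 56) but receives 58 — outside the quota interval.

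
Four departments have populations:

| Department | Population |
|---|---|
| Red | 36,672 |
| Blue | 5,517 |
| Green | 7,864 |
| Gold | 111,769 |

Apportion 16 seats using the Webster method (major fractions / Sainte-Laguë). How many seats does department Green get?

Standard divisor 161822/16 ≈ 10113.875; standard quotas: Red 3.626, Blue 0.545, Green 0.778, Gold 11.051.
Rounding to the nearest integer gives 4, 1, 1, 11 = 17 seats, so the divisor must be adjusted.
With modified divisor 10600: modified quotas Red 3.460, Blue 0.520, Green 0.742, Gold 10.544.
Rounding to the nearest integer: Red 3, Blue 1, Green 1, Gold 11 (total 16).
Green receives 1.

1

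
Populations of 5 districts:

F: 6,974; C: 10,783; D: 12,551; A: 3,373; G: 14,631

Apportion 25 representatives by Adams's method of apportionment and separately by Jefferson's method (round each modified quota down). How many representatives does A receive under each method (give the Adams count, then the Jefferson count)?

2 and 1

Adams: F 4, C 6, D 6, A 2, G 7.
Jefferson: F 3, C 6, D 7, A 1, G 8.
A gets 2 under Adams and 1 under Jefferson.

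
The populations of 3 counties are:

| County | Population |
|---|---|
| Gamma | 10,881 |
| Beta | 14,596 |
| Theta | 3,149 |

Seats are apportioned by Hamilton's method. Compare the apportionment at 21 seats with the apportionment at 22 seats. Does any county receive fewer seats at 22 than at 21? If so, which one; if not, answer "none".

none

At 21 seats: Gamma 8, Beta 11, Theta 2.
At 22 seats: Gamma 8, Beta 11, Theta 3.
No county's allocation decreased.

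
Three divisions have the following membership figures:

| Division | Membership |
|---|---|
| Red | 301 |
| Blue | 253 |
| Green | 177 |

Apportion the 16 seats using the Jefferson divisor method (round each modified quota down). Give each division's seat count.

Red 7, Blue 5, Green 4

Standard divisor 731/16 ≈ 45.688; standard quotas: Red 6.588, Blue 5.538, Green 3.874.
Rounding down gives 6, 5, 3 = 14 seats, so the divisor must be adjusted.
With modified divisor 42.6: modified quotas Red 7.066, Blue 5.939, Green 4.155.
Rounding down: Red 7, Blue 5, Green 4 (total 16).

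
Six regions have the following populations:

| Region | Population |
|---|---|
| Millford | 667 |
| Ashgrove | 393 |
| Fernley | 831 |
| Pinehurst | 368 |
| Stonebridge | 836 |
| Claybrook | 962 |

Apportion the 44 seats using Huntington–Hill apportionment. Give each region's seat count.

With divisor 90: modified quotas Millford 7.411, Ashgrove 4.367, Fernley 9.233, Pinehurst 4.089, Stonebridge 9.289, Claybrook 10.689.
Geometric-mean thresholds: Millford √(7·8)=7.483, Ashgrove √(4·5)=4.472, Fernley √(9·10)=9.487, Pinehurst √(4·5)=4.472, Stonebridge √(9·10)=9.487, Claybrook √(10·11)=10.488.
Each quota rounded against its threshold gives Millford 7, Ashgrove 4, Fernley 9, Pinehurst 4, Stonebridge 9, Claybrook 11 (total 44).

Millford: 7; Ashgrove: 4; Fernley: 9; Pinehurst: 4; Stonebridge: 9; Claybrook: 11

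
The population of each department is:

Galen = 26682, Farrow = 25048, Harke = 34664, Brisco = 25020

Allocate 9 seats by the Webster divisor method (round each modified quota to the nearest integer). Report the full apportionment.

Standard divisor 111414/9 ≈ 12379.333; standard quotas: Galen 2.155, Farrow 2.023, Harke 2.800, Brisco 2.021.
Rounding to the nearest integer gives Galen 2, Farrow 2, Harke 3, Brisco 2 — total 9, matching the house size, so no adjustment is needed.

Galen: 2; Farrow: 2; Harke: 3; Brisco: 2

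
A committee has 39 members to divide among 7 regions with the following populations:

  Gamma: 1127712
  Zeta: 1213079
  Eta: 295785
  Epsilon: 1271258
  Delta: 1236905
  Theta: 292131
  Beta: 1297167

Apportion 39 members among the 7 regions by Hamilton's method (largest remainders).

Standard divisor: 6734037 ÷ 39 ≈ 172667.615.
Standard quotas: Gamma 6.5311, Zeta 7.0255, Eta 1.7130, Epsilon 7.3625, Delta 7.1635, Theta 1.6919, Beta 7.5125.
Lower quotas: Gamma 6, Zeta 7, Eta 1, Epsilon 7, Delta 7, Theta 1, Beta 7 (sum 36, leaving 3 seats).
Remainders in descending order: Eta 0.7130, Theta 0.6919, Gamma 0.5311, Beta 0.5125, Epsilon 0.3625, Delta 0.1635, Zeta 0.0255.
Largest remainders: Eta, Theta, Gamma receive the extra seats.

Gamma=7, Zeta=7, Eta=2, Epsilon=7, Delta=7, Theta=2, Beta=7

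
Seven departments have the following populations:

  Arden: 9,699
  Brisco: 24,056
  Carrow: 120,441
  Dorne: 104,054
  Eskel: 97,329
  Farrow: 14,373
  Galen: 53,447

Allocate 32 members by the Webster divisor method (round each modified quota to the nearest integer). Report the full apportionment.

Standard divisor 423399/32 ≈ 13231.219; standard quotas: Arden 0.733, Brisco 1.818, Carrow 9.103, Dorne 7.864, Eskel 7.356, Farrow 1.086, Galen 4.039.
Rounding to the nearest integer gives Arden 1, Brisco 2, Carrow 9, Dorne 8, Eskel 7, Farrow 1, Galen 4 — total 32, matching the house size, so no adjustment is needed.

Arden=1; Brisco=2; Carrow=9; Dorne=8; Eskel=7; Farrow=1; Galen=4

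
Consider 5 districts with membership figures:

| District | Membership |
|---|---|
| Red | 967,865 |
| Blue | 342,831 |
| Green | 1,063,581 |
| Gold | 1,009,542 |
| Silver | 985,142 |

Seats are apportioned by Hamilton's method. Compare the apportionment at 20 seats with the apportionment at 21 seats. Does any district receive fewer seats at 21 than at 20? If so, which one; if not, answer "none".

Blue

At 20 seats: Red 4, Blue 2, Green 5, Gold 5, Silver 4.
At 21 seats: Red 5, Blue 1, Green 5, Gold 5, Silver 5.
Blue drops from 2 to 1.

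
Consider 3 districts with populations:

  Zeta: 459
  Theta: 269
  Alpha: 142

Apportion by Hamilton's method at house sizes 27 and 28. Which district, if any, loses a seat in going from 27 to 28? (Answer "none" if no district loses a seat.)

Alpha

At 27 seats: Zeta 14, Theta 8, Alpha 5.
At 28 seats: Zeta 15, Theta 9, Alpha 4.
Alpha drops from 5 to 4.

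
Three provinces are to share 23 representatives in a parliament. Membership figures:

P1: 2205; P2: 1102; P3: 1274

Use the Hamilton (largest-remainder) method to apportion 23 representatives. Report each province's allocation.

P1 11, P2 6, P3 6

The standard divisor is 4581/23 ≈ 199.174.
Standard quotas: P1 11.071, P2 5.533, P3 6.396.
Lower quotas: P1 11, P2 5, P3 6 (sum 22, leaving 1 seat).
Remainders in descending order: P2 0.533, P3 0.396, P1 0.071.
Largest remainder: P2 receives the extra seat.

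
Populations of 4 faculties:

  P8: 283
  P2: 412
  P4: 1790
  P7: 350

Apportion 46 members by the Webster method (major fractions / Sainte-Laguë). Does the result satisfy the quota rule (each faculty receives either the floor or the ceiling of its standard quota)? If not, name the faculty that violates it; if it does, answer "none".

P4

Standard quotas: P8 4.592, P2 6.685, P4 29.044, P7 5.679.
Webster allocation: P8 5, P2 7, P4 28, P7 6.
P4 has quota 29.044 (lower 29, upper 30) but receives 28 — outside the quota interval.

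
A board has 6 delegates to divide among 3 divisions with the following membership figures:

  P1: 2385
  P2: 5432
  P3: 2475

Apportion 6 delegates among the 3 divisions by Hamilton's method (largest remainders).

P1 1, P2 3, P3 2

Standard divisor: 10292 ÷ 6 ≈ 1715.333.
Standard quotas: P1 1.3904, P2 3.1667, P3 1.4429.
Lower quotas: P1 1, P2 3, P3 1 (sum 5, leaving 1 seat).
Remainders in descending order: P3 0.4429, P1 0.3904, P2 0.1667.
The surplus seat goes to P3.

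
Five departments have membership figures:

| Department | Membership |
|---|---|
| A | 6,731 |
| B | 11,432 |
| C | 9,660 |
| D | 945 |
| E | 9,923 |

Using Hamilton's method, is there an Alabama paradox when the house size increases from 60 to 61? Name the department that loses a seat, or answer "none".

At 60 seats: A 10, B 18, C 15, D 2, E 15.
At 61 seats: A 11, B 18, C 15, D 1, E 16.
D drops from 2 to 1.

D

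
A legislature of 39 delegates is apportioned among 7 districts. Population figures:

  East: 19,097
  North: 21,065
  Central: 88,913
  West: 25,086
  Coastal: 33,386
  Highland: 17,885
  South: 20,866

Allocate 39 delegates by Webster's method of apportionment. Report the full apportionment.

East=3, North=4, Central=15, West=4, Coastal=6, Highland=3, South=4

Standard divisor 226298/39 ≈ 5802.513; standard quotas: East 3.291, North 3.630, Central 15.323, West 4.323, Coastal 5.754, Highland 3.082, South 3.596.
Rounding to the nearest integer gives East 3, North 4, Central 15, West 4, Coastal 6, Highland 3, South 4 — total 39, matching the house size, so no adjustment is needed.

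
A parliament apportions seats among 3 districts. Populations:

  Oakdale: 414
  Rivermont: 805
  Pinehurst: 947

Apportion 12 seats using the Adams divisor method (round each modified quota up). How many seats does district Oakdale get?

3

Standard divisor 2166/12 ≈ 180.5; standard quotas: Oakdale 2.294, Rivermont 4.460, Pinehurst 5.247.
Rounding up gives 3, 5, 6 = 14 seats, so the divisor must be adjusted.
With modified divisor 204: modified quotas Oakdale 2.029, Rivermont 3.946, Pinehurst 4.642.
Rounding up: Oakdale 3, Rivermont 4, Pinehurst 5 (total 12).
Oakdale receives 3.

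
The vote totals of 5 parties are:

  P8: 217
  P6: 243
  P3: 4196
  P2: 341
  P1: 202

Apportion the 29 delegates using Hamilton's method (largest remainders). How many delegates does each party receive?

P8: 1, P6: 1, P3: 24, P2: 2, P1: 1

The standard divisor is 5199/29 ≈ 179.276.
Standard quotas: P8 1.210, P6 1.355, P3 23.405, P2 1.902, P1 1.127.
Lower quotas: P8 1, P6 1, P3 23, P2 1, P1 1 (sum 27, leaving 2 seats).
Remainders in descending order: P2 0.902, P3 0.405, P6 0.355, P8 0.210, P1 0.127.
Largest remainders: P2, P3 receive the extra seats.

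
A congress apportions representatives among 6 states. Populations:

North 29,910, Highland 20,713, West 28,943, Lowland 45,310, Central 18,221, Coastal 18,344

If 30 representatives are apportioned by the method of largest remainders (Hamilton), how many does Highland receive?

Total 161441; standard divisor 161441/30 ≈ 5381.367.
Standard quotas: North 5.5581, Highland 3.8490, West 5.3784, Lowland 8.4198, Central 3.3859, Coastal 3.4088.
Lower quotas: North 5, Highland 3, West 5, Lowland 8, Central 3, Coastal 3 (sum 27, leaving 3 seats).
Remainders in descending order: Highland 0.8490, North 0.5581, Lowland 0.4198, Coastal 0.4088, Central 0.3859, West 0.3784.
Largest remainders: Highland, North, Lowland receive the extra seats.
Highland receives 4.

4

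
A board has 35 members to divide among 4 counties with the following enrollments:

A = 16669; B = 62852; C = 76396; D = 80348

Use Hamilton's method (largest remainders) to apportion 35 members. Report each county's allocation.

A 3, B 9, C 11, D 12

Standard divisor: 236265 ÷ 35 ≈ 6750.429.
Standard quotas: A 2.4693, B 9.3108, C 11.3172, D 11.9027.
Lower quotas: A 2, B 9, C 11, D 11 (sum 33, leaving 2 seats).
Remainders in descending order: D 0.9027, A 0.4693, C 0.3172, B 0.3108.
The surplus seats go to D, A.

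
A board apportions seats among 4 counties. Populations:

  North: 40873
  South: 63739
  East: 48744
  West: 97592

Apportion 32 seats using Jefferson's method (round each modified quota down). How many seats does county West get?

13

Standard divisor 250948/32 ≈ 7842.125; standard quotas: North 5.212, South 8.128, East 6.216, West 12.445.
Rounding down gives 5, 8, 6, 12 = 31 seats, so the divisor must be adjusted.
With modified divisor 7300: modified quotas North 5.599, South 8.731, East 6.677, West 13.369.
Rounding down: North 5, South 8, East 6, West 13 (total 32).
West receives 13.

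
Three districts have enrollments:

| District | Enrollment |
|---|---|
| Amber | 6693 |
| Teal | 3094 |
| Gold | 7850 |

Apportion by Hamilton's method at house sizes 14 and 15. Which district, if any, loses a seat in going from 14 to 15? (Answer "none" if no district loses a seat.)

Teal

At 14 seats: Amber 5, Teal 3, Gold 6.
At 15 seats: Amber 6, Teal 2, Gold 7.
Teal drops from 3 to 2.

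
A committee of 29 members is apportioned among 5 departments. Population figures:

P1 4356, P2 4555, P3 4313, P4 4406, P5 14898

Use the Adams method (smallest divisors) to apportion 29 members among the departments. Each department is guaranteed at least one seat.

P1: 4, P2: 4, P3: 4, P4: 4, P5: 13

Standard divisor 32528/29 ≈ 1121.655; standard quotas: P1 3.884, P2 4.061, P3 3.845, P4 3.928, P5 13.282.
Rounding up gives 4, 5, 4, 4, 14 = 31 seats, so the divisor must be adjusted.
With modified divisor 1200: modified quotas P1 3.630, P2 3.796, P3 3.594, P4 3.672, P5 12.415.
Rounding up: P1 4, P2 4, P3 4, P4 4, P5 13 (total 29).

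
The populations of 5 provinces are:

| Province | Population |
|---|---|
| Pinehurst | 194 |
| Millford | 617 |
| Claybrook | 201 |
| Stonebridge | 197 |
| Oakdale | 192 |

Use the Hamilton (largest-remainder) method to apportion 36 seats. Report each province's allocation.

Total 1401; standard divisor 1401/36 ≈ 38.917.
Standard quotas: Pinehurst 4.985, Millford 15.854, Claybrook 5.165, Stonebridge 5.062, Oakdale 4.934.
Lower quotas: Pinehurst 4, Millford 15, Claybrook 5, Stonebridge 5, Oakdale 4 (sum 33, leaving 3 seats).
Remainders in descending order: Pinehurst 0.985, Oakdale 0.934, Millford 0.854, Claybrook 0.165, Stonebridge 0.062.
Largest remainders: Pinehurst, Oakdale, Millford receive the extra seats.

Pinehurst 5; Millford 16; Claybrook 5; Stonebridge 5; Oakdale 5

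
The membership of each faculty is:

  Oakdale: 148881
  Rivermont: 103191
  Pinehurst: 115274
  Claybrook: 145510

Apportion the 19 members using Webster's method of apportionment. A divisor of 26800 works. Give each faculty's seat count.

With modified divisor 26800: modified quotas Oakdale 5.555, Rivermont 3.850, Pinehurst 4.301, Claybrook 5.429.
Rounding to the nearest integer: Oakdale 6, Rivermont 4, Pinehurst 4, Claybrook 5 (total 19).

Oakdale=6; Rivermont=4; Pinehurst=4; Claybrook=5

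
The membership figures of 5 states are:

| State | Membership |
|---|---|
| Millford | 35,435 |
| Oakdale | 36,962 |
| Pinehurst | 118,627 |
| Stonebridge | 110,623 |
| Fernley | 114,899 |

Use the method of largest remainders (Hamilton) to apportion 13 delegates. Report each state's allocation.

Millford=1; Oakdale=1; Pinehurst=4; Stonebridge=3; Fernley=4

The standard divisor is 416546/13 = 32042.
Standard quotas: Millford 1.1059, Oakdale 1.1535, Pinehurst 3.7022, Stonebridge 3.4524, Fernley 3.5859.
Lower quotas: Millford 1, Oakdale 1, Pinehurst 3, Stonebridge 3, Fernley 3 (sum 11, leaving 2 seats).
Remainders in descending order: Pinehurst 0.7022, Fernley 0.5859, Stonebridge 0.4524, Oakdale 0.1535, Millford 0.1059.
Largest remainders: Pinehurst, Fernley receive the extra seats.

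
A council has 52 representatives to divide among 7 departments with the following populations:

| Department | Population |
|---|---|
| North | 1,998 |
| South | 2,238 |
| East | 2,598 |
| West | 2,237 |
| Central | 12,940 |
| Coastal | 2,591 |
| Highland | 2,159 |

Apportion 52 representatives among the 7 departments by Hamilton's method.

The standard divisor is 26761/52 ≈ 514.635.
Standard quotas: North 3.8824, South 4.3487, East 5.0482, West 4.3468, Central 25.1441, Coastal 5.0346, Highland 4.1952.
Lower quotas: North 3, South 4, East 5, West 4, Central 25, Coastal 5, Highland 4 (sum 50, leaving 2 seats).
Remainders in descending order: North 0.8824, South 0.3487, West 0.3468, Highland 0.1952, Central 0.1441, East 0.0482, Coastal 0.0346.
Largest remainders: North, South receive the extra seats.

North 4, South 5, East 5, West 4, Central 25, Coastal 5, Highland 4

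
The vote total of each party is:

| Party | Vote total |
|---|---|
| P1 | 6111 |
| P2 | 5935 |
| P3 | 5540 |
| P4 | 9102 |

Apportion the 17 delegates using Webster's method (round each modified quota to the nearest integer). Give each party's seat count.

P1=4, P2=4, P3=3, P4=6

Standard divisor 26688/17 ≈ 1569.882; standard quotas: P1 3.893, P2 3.781, P3 3.529, P4 5.798.
Rounding to the nearest integer gives 4, 4, 4, 6 = 18 seats, so the divisor must be adjusted.
With modified divisor 1600: modified quotas P1 3.819, P2 3.709, P3 3.462, P4 5.689.
Rounding to the nearest integer: P1 4, P2 4, P3 3, P4 6 (total 17).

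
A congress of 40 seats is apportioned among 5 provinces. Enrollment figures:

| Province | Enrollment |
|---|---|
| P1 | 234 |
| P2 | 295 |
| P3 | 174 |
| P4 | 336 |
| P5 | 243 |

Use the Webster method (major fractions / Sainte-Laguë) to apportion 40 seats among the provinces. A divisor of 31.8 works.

With modified divisor 31.8: modified quotas P1 7.358, P2 9.277, P3 5.472, P4 10.566, P5 7.642.
Rounding to the nearest integer: P1 7, P2 9, P3 5, P4 11, P5 8 (total 40).

P1 7; P2 9; P3 5; P4 11; P5 8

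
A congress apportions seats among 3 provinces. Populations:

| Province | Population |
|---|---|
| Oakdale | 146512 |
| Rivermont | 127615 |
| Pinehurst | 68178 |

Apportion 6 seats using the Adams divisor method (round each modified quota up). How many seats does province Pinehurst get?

1

Standard divisor 342305/6 ≈ 57050.833; standard quotas: Oakdale 2.568, Rivermont 2.237, Pinehurst 1.195.
Rounding up gives 3, 3, 2 = 8 seats, so the divisor must be adjusted.
With modified divisor 70700: modified quotas Oakdale 2.072, Rivermont 1.805, Pinehurst 0.964.
Rounding up: Oakdale 3, Rivermont 2, Pinehurst 1 (total 6).
Pinehurst receives 1.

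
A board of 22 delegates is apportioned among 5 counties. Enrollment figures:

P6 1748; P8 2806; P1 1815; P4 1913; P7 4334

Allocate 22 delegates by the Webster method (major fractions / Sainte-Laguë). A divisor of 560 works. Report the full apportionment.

With modified divisor 560: modified quotas P6 3.121, P8 5.011, P1 3.241, P4 3.416, P7 7.739.
Rounding to the nearest integer: P6 3, P8 5, P1 3, P4 3, P7 8 (total 22).

P6 3, P8 5, P1 3, P4 3, P7 8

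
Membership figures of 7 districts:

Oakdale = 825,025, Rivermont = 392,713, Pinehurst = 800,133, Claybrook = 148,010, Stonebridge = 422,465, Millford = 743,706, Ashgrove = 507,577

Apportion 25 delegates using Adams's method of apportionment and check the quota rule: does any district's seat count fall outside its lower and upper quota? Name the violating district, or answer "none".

Standard quotas: Oakdale 5.372, Rivermont 2.557, Pinehurst 5.210, Claybrook 0.964, Stonebridge 2.751, Millford 4.842, Ashgrove 3.305.
Adams allocation: Oakdale 5, Rivermont 3, Pinehurst 5, Claybrook 1, Stonebridge 3, Millford 5, Ashgrove 3.
Every allocation lies between the lower and upper quota.

none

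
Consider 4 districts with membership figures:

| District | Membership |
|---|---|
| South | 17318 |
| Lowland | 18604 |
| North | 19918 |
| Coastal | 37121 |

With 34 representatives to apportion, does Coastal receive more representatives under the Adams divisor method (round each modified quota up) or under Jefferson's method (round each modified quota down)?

Jefferson

Adams: South 7, Lowland 7, North 7, Coastal 13.
Jefferson: South 6, Lowland 7, North 7, Coastal 14.
Coastal gets 13 under Adams and 14 under Jefferson.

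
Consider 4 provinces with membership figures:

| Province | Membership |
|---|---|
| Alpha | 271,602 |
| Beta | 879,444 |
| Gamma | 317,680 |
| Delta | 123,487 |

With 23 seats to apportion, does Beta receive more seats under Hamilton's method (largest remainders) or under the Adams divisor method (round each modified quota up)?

Hamilton

Hamilton: Alpha 4, Beta 13, Gamma 4, Delta 2.
Adams: Alpha 4, Beta 12, Gamma 5, Delta 2.
Beta gets 13 under Hamilton and 12 under Adams.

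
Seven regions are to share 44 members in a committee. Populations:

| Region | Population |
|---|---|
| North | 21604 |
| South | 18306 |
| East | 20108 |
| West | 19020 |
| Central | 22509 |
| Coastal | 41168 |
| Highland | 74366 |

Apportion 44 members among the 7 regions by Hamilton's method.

Standard divisor: 217081 ÷ 44 ≈ 4933.659.
Standard quotas: North 4.3789, South 3.7104, East 4.0757, West 3.8552, Central 4.5623, Coastal 8.3443, Highland 15.0732.
Lower quotas: North 4, South 3, East 4, West 3, Central 4, Coastal 8, Highland 15 (sum 41, leaving 3 seats).
Remainders in descending order: West 0.8552, South 0.7104, Central 0.5623, North 0.3789, Coastal 0.3443, East 0.0757, Highland 0.0732.
Largest remainders: West, South, Central receive the extra seats.

North=4, South=4, East=4, West=4, Central=5, Coastal=8, Highland=15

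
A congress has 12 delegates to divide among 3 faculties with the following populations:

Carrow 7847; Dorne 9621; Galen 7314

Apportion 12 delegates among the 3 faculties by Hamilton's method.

The standard divisor is 24782/12 ≈ 2065.167.
Standard quotas: Carrow 3.7997, Dorne 4.6587, Galen 3.5416.
Lower quotas: Carrow 3, Dorne 4, Galen 3 (sum 10, leaving 2 seats).
Remainders in descending order: Carrow 0.7997, Dorne 0.6587, Galen 0.5416.
Largest remainders: Carrow, Dorne receive the extra seats.

Carrow 4, Dorne 5, Galen 3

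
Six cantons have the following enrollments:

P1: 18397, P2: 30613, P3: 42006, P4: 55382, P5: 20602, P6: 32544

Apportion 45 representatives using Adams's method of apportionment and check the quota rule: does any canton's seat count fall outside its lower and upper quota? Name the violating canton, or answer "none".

Standard quotas: P1 4.149, P2 6.904, P3 9.473, P4 12.489, P5 4.646, P6 7.339.
Adams allocation: P1 4, P2 7, P3 10, P4 12, P5 5, P6 7.
Every allocation lies between the lower and upper quota.

none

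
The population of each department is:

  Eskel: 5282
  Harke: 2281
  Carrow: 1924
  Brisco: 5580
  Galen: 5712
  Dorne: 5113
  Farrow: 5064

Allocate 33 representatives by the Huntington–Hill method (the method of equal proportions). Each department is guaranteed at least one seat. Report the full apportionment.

Eskel 6, Harke 2, Carrow 2, Brisco 6, Galen 6, Dorne 6, Farrow 5

With divisor 932: modified quotas Eskel 5.667, Harke 2.447, Carrow 2.064, Brisco 5.987, Galen 6.129, Dorne 5.486, Farrow 5.433.
Geometric-mean thresholds: Eskel √(5·6)=5.477, Harke √(2·3)=2.449, Carrow √(2·3)=2.449, Brisco √(5·6)=5.477, Galen √(6·7)=6.481, Dorne √(5·6)=5.477, Farrow √(5·6)=5.477.
Each quota rounded against its threshold gives Eskel 6, Harke 2, Carrow 2, Brisco 6, Galen 6, Dorne 6, Farrow 5 (total 33).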